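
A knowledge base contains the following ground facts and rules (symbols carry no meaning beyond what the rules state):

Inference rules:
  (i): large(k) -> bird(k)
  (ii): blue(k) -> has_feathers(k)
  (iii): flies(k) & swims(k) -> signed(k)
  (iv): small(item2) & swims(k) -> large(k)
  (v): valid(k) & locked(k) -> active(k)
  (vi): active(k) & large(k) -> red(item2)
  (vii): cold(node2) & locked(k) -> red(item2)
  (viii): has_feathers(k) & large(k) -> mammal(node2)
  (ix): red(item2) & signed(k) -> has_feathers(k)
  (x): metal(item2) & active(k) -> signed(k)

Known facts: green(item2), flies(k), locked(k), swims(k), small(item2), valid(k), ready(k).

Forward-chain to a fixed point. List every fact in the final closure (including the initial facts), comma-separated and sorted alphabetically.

Round 1 fires (iii), (iv), (v), giving signed(k), large(k), active(k).
Round 2 fires (i), (vi), giving bird(k), red(item2).
Round 3 fires (ix), giving has_feathers(k).
Round 4 fires (viii), giving mammal(node2).

active(k), bird(k), flies(k), green(item2), has_feathers(k), large(k), locked(k), mammal(node2), ready(k), red(item2), signed(k), small(item2), swims(k), valid(k)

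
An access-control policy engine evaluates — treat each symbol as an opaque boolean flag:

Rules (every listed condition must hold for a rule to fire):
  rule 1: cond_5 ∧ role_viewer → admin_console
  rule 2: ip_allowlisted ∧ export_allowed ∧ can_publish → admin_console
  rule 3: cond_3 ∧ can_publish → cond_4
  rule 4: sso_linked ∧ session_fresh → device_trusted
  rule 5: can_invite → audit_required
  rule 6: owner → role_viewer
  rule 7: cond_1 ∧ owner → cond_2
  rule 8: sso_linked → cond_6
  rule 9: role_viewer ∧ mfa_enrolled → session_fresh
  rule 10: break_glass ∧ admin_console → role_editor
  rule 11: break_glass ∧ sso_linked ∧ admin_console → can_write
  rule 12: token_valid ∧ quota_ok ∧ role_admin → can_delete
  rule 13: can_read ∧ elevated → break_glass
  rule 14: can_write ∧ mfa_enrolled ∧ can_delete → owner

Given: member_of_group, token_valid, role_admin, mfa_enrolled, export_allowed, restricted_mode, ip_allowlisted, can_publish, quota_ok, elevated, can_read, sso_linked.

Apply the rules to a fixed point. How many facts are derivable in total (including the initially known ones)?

Round 1: rule 2 [ip_allowlisted ∧ export_allowed ∧ can_publish → admin_console]; rule 8 [sso_linked → cond_6]; rule 12 [token_valid ∧ quota_ok ∧ role_admin → can_delete]; rule 13 [can_read ∧ elevated → break_glass]. Adds admin_console, cond_6, can_delete, break_glass.
Round 2: rule 10 [break_glass ∧ admin_console → role_editor]; rule 11 [break_glass ∧ sso_linked ∧ admin_console → can_write]. Adds role_editor, can_write.
Round 3: rule 14 [can_write ∧ mfa_enrolled ∧ can_delete → owner]. Adds owner.
Round 4: rule 6 [owner → role_viewer]. Adds role_viewer.
Round 5: rule 9 [role_viewer ∧ mfa_enrolled → session_fresh]. Adds session_fresh.
Round 6: rule 4 [sso_linked ∧ session_fresh → device_trusted]. Adds device_trusted.
Closure: {admin_console, break_glass, can_delete, can_publish, can_read, can_write, cond_6, device_trusted, elevated, export_allowed, ip_allowlisted, member_of_group, mfa_enrolled, owner, quota_ok, restricted_mode, role_admin, role_editor, role_viewer, session_fresh, sso_linked, token_valid} — 22 facts.

22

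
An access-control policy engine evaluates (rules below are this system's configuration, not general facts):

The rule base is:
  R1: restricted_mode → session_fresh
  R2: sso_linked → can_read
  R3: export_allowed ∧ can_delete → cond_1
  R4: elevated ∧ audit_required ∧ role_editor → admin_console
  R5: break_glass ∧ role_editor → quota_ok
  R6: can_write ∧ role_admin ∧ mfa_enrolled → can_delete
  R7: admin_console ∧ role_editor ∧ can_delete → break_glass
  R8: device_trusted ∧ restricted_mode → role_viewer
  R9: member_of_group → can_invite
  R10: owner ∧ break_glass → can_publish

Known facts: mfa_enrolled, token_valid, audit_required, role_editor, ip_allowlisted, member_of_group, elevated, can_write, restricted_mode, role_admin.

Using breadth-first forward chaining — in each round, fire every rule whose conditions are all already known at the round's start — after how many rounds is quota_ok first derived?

[1] R1 [restricted_mode → session_fresh]; R4 [elevated ∧ audit_required ∧ role_editor → admin_console]; R6 [can_write ∧ role_admin ∧ mfa_enrolled → can_delete]; R9 [member_of_group → can_invite]. ⇒ new: session_fresh, admin_console, can_delete, can_invite.
[2] R7 [admin_console ∧ role_editor ∧ can_delete → break_glass]. ⇒ new: break_glass.
[3] R5 [break_glass ∧ role_editor → quota_ok]. ⇒ new: quota_ok.
quota_ok first appears in round 3.

3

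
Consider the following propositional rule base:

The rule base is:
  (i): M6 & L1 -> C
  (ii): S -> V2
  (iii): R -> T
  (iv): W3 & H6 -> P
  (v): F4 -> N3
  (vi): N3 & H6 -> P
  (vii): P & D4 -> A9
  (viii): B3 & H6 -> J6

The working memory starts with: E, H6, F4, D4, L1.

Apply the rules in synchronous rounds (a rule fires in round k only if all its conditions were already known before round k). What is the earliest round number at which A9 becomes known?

Round 1: (v) [F4 -> N3]. Adds N3.
Round 2: (vi) [N3 & H6 -> P]. Adds P.
Round 3: (vii) [P & D4 -> A9]. Adds A9.
A9 first appears in round 3.

3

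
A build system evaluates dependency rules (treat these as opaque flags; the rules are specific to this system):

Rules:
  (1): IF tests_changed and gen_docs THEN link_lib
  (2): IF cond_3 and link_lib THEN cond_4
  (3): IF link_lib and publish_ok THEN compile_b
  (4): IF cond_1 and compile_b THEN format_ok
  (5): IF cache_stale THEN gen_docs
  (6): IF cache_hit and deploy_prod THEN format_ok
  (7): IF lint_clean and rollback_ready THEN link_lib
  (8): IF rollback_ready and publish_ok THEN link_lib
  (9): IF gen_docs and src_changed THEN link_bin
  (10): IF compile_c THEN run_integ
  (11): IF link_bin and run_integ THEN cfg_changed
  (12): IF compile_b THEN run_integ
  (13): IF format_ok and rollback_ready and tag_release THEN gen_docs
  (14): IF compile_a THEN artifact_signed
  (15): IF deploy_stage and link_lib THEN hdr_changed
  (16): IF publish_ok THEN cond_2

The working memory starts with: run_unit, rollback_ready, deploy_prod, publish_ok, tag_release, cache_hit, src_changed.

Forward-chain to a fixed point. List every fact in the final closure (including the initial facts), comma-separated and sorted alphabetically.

Round 1: (6) [IF cache_hit and deploy_prod THEN format_ok]; (8) [IF rollback_ready and publish_ok THEN link_lib]; (16) [IF publish_ok THEN cond_2]. Adds format_ok, link_lib, cond_2.
Round 2: (3) [IF link_lib and publish_ok THEN compile_b]; (13) [IF format_ok and rollback_ready and tag_release THEN gen_docs]. Adds compile_b, gen_docs.
Round 3: (9) [IF gen_docs and src_changed THEN link_bin]; (12) [IF compile_b THEN run_integ]. Adds link_bin, run_integ.
Round 4: (11) [IF link_bin and run_integ THEN cfg_changed]. Adds cfg_changed.

cache_hit, cfg_changed, compile_b, cond_2, deploy_prod, format_ok, gen_docs, link_bin, link_lib, publish_ok, rollback_ready, run_integ, run_unit, src_changed, tag_release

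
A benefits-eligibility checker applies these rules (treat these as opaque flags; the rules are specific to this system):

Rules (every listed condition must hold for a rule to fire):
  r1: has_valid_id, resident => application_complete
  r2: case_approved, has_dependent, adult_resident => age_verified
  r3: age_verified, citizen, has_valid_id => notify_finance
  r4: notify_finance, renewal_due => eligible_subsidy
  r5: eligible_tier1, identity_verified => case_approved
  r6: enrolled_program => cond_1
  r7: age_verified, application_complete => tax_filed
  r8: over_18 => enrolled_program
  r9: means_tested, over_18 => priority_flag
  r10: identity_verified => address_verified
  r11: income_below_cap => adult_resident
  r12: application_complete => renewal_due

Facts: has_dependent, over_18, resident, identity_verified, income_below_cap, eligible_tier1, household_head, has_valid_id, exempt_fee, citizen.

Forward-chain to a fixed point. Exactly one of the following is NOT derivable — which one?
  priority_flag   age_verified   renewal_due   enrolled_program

[1] r1 [has_valid_id, resident => application_complete]; r5 [eligible_tier1, identity_verified => case_approved]; r8 [over_18 => enrolled_program]; r10 [identity_verified => address_verified]; r11 [income_below_cap => adult_resident]. ⇒ new: application_complete, case_approved, enrolled_program, address_verified, adult_resident.
[2] r2 [case_approved, has_dependent, adult_resident => age_verified]; r6 [enrolled_program => cond_1]; r12 [application_complete => renewal_due]. ⇒ new: age_verified, cond_1, renewal_due.
[3] r3 [age_verified, citizen, has_valid_id => notify_finance]; r7 [age_verified, application_complete => tax_filed]. ⇒ new: notify_finance, tax_filed.
[4] r4 [notify_finance, renewal_due => eligible_subsidy]. ⇒ new: eligible_subsidy.
Derived: age_verified (round 2), enrolled_program (round 1), renewal_due (round 2). priority_flag never appears in any round.

priority_flag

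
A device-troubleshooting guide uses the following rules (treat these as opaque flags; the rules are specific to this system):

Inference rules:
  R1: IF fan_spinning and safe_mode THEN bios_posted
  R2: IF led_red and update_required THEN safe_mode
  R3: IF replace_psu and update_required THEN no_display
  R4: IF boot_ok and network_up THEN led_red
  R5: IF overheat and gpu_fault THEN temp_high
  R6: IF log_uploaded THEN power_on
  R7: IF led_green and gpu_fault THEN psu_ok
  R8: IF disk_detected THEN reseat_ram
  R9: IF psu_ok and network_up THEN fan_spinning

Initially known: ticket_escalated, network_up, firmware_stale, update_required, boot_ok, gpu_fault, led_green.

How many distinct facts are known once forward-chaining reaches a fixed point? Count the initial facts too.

Round 1 — R4, R7, derive led_red, psu_ok.
Round 2 — R2, R9, derive safe_mode, fan_spinning.
Round 3 — R1, derive bios_posted.
Closure: {bios_posted, boot_ok, fan_spinning, firmware_stale, gpu_fault, led_green, led_red, network_up, psu_ok, safe_mode, ticket_escalated, update_required} — 12 facts.

12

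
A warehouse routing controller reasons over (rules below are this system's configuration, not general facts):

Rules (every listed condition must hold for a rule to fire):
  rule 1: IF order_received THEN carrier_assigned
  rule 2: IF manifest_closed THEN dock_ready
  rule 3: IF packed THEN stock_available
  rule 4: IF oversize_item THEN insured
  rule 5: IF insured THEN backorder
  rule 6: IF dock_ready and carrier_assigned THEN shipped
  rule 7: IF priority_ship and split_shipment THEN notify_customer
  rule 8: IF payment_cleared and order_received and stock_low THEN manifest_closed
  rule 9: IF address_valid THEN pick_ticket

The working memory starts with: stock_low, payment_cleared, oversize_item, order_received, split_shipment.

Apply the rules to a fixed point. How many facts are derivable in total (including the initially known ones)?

11

Round 1 — rule 1, rule 4, rule 8, derive carrier_assigned, insured, manifest_closed.
Round 2 — rule 2, rule 5, derive dock_ready, backorder.
Round 3 — rule 6, derive shipped.
Closure: {backorder, carrier_assigned, dock_ready, insured, manifest_closed, order_received, oversize_item, payment_cleared, shipped, split_shipment, stock_low} — 11 facts.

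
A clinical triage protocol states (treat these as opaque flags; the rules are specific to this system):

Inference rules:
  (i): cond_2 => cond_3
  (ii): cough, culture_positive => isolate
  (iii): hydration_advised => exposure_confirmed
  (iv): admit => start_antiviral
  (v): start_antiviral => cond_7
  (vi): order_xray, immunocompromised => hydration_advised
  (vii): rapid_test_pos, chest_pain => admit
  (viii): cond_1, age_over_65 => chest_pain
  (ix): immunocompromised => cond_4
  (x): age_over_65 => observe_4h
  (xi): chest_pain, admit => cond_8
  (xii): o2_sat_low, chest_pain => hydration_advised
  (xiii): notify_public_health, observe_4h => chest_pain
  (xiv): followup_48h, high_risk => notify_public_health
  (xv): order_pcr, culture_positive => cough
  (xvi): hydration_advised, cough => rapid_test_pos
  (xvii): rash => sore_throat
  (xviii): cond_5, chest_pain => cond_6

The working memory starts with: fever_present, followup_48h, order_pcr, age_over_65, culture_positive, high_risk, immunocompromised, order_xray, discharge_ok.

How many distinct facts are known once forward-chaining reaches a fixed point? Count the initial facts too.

22

Round 1 — (vi), (ix), (x), (xiv), (xv), derive hydration_advised, cond_4, observe_4h, notify_public_health, cough.
Round 2 — (ii), (iii), (xiii), (xvi), derive isolate, exposure_confirmed, chest_pain, rapid_test_pos.
Round 3 — (vii), derive admit.
Round 4 — (iv), (xi), derive start_antiviral, cond_8.
Round 5 — (v), derive cond_7.
Closure: {admit, age_over_65, chest_pain, cond_4, cond_7, cond_8, cough, culture_positive, discharge_ok, exposure_confirmed, fever_present, followup_48h, high_risk, hydration_advised, immunocompromised, isolate, notify_public_health, observe_4h, order_pcr, order_xray, rapid_test_pos, start_antiviral} — 22 facts.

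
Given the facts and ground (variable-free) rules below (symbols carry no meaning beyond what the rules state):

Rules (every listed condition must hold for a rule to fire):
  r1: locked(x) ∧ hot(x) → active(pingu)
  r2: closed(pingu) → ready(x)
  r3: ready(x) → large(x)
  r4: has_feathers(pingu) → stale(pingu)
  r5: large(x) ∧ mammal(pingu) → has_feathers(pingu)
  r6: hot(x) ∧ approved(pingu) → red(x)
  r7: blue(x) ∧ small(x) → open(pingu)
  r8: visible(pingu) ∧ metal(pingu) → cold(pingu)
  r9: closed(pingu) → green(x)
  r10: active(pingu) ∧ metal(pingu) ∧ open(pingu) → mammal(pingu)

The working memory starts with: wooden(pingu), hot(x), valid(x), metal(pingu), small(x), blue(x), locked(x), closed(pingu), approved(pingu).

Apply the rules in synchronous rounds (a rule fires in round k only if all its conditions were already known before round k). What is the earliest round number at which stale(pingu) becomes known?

4

[1] r1 [locked(x) ∧ hot(x) → active(pingu)]; r2 [closed(pingu) → ready(x)]; r6 [hot(x) ∧ approved(pingu) → red(x)]; r7 [blue(x) ∧ small(x) → open(pingu)]; r9 [closed(pingu) → green(x)]. ⇒ new: active(pingu), ready(x), red(x), open(pingu), green(x).
[2] r3 [ready(x) → large(x)]; r10 [active(pingu) ∧ metal(pingu) ∧ open(pingu) → mammal(pingu)]. ⇒ new: large(x), mammal(pingu).
[3] r5 [large(x) ∧ mammal(pingu) → has_feathers(pingu)]. ⇒ new: has_feathers(pingu).
[4] r4 [has_feathers(pingu) → stale(pingu)]. ⇒ new: stale(pingu).
stale(pingu) first appears in round 4.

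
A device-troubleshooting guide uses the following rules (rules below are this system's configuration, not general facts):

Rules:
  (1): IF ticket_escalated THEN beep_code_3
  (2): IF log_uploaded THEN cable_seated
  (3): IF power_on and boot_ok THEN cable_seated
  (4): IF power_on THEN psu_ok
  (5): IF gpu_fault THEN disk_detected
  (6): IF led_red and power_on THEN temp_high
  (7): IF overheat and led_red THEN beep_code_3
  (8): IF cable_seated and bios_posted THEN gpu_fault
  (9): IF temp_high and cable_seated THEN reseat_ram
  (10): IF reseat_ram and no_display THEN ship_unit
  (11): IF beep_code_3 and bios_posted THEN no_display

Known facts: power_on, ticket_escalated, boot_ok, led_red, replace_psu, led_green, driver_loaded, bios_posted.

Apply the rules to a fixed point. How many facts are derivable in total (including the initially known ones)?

Round 1 — (1), (3), (4), (6), derive beep_code_3, cable_seated, psu_ok, temp_high.
Round 2 — (8), (9), (11), derive gpu_fault, reseat_ram, no_display.
Round 3 — (5), (10), derive disk_detected, ship_unit.
Closure: {beep_code_3, bios_posted, boot_ok, cable_seated, disk_detected, driver_loaded, gpu_fault, led_green, led_red, no_display, power_on, psu_ok, replace_psu, reseat_ram, ship_unit, temp_high, ticket_escalated} — 17 facts.

17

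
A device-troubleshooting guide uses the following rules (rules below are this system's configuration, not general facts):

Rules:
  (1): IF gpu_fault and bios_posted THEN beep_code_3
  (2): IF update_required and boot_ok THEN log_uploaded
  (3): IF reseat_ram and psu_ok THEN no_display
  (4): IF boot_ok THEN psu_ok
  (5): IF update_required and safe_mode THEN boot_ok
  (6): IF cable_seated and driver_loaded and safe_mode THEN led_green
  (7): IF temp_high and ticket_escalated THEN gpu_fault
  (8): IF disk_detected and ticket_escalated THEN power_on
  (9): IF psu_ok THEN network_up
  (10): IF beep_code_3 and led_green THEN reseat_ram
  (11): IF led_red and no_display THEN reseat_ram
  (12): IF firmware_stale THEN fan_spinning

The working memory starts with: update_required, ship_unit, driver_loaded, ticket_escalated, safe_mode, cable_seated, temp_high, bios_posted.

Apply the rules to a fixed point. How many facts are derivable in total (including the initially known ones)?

17

[1] (5) [IF update_required and safe_mode THEN boot_ok]; (6) [IF cable_seated and driver_loaded and safe_mode THEN led_green]; (7) [IF temp_high and ticket_escalated THEN gpu_fault]. ⇒ new: boot_ok, led_green, gpu_fault.
[2] (1) [IF gpu_fault and bios_posted THEN beep_code_3]; (2) [IF update_required and boot_ok THEN log_uploaded]; (4) [IF boot_ok THEN psu_ok]. ⇒ new: beep_code_3, log_uploaded, psu_ok.
[3] (9) [IF psu_ok THEN network_up]; (10) [IF beep_code_3 and led_green THEN reseat_ram]. ⇒ new: network_up, reseat_ram.
[4] (3) [IF reseat_ram and psu_ok THEN no_display]. ⇒ new: no_display.
Closure: {beep_code_3, bios_posted, boot_ok, cable_seated, driver_loaded, gpu_fault, led_green, log_uploaded, network_up, no_display, psu_ok, reseat_ram, safe_mode, ship_unit, temp_high, ticket_escalated, update_required} — 17 facts.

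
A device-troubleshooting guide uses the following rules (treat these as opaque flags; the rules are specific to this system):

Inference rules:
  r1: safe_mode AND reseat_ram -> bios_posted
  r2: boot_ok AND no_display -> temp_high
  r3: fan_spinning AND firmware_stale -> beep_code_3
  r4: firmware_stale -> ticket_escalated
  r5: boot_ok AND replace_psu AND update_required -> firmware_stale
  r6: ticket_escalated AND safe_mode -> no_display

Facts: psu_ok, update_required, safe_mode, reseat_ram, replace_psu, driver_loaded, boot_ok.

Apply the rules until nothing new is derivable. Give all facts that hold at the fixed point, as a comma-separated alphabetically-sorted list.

[1] r1 [safe_mode AND reseat_ram -> bios_posted]; r5 [boot_ok AND replace_psu AND update_required -> firmware_stale]. ⇒ new: bios_posted, firmware_stale.
[2] r4 [firmware_stale -> ticket_escalated]. ⇒ new: ticket_escalated.
[3] r6 [ticket_escalated AND safe_mode -> no_display]. ⇒ new: no_display.
[4] r2 [boot_ok AND no_display -> temp_high]. ⇒ new: temp_high.

bios_posted, boot_ok, driver_loaded, firmware_stale, no_display, psu_ok, replace_psu, reseat_ram, safe_mode, temp_high, ticket_escalated, update_required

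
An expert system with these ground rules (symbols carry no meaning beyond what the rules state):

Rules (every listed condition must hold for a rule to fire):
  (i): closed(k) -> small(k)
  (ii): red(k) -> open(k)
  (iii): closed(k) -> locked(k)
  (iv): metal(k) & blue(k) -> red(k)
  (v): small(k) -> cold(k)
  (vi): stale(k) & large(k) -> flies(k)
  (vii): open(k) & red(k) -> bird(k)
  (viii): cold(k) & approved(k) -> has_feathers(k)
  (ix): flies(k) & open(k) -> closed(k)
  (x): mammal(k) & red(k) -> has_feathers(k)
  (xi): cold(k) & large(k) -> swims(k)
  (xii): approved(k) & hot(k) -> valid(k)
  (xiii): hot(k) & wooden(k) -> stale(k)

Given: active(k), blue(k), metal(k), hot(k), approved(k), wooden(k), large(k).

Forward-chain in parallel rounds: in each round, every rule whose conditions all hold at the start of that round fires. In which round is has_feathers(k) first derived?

6

Round 1: (iv) [metal(k) & blue(k) -> red(k)]; (xii) [approved(k) & hot(k) -> valid(k)]; (xiii) [hot(k) & wooden(k) -> stale(k)]. New: red(k), valid(k), stale(k).
Round 2: (ii) [red(k) -> open(k)]; (vi) [stale(k) & large(k) -> flies(k)]. New: open(k), flies(k).
Round 3: (vii) [open(k) & red(k) -> bird(k)]; (ix) [flies(k) & open(k) -> closed(k)]. New: bird(k), closed(k).
Round 4: (i) [closed(k) -> small(k)]; (iii) [closed(k) -> locked(k)]. New: small(k), locked(k).
Round 5: (v) [small(k) -> cold(k)]. New: cold(k).
Round 6: (viii) [cold(k) & approved(k) -> has_feathers(k)]; (xi) [cold(k) & large(k) -> swims(k)]. New: has_feathers(k), swims(k).
has_feathers(k) first appears in round 6.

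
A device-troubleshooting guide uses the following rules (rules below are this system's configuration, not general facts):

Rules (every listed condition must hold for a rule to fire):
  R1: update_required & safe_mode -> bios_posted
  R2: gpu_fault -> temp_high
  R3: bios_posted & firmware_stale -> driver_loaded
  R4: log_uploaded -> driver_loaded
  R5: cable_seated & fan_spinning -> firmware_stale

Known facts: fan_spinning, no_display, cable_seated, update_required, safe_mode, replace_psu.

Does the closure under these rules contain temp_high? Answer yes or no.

[1] R1 [update_required & safe_mode -> bios_posted]; R5 [cable_seated & fan_spinning -> firmware_stale]. ⇒ new: bios_posted, firmware_stale.
[2] R3 [bios_posted & firmware_stale -> driver_loaded]. ⇒ new: driver_loaded.
Fixed point reached. temp_high is concluded only by R2; R2 needs gpu_fault (never derived).

no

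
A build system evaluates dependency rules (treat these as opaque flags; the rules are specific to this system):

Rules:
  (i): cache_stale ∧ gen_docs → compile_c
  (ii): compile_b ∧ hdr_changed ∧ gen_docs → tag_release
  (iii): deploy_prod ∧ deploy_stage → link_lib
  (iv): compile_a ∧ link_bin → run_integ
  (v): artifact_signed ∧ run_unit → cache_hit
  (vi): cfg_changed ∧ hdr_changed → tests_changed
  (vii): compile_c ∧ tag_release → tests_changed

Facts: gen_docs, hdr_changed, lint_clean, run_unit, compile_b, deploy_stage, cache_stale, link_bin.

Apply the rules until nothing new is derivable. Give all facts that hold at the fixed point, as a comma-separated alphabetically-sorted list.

Round 1 — (i), (ii), derive compile_c, tag_release.
Round 2 — (vii), derive tests_changed.

cache_stale, compile_b, compile_c, deploy_stage, gen_docs, hdr_changed, link_bin, lint_clean, run_unit, tag_release, tests_changed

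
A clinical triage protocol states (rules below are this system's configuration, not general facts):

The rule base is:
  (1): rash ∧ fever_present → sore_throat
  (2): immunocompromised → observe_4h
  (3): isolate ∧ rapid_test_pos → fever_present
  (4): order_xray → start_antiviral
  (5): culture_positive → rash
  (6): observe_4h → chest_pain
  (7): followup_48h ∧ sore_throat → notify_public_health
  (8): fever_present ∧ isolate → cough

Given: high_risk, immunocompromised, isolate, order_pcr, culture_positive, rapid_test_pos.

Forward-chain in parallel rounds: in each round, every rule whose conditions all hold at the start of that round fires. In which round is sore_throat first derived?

Round 1 fires (2), (3), (5), giving observe_4h, fever_present, rash.
Round 2 fires (1), (6), (8), giving sore_throat, chest_pain, cough.
sore_throat first appears in round 2.

2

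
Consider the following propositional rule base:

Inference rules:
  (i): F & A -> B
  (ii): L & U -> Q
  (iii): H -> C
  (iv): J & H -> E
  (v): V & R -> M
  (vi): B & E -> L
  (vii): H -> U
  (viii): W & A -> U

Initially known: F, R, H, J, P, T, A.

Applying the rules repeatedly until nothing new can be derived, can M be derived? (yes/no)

no

Round 1: (i) [F & A -> B]; (iii) [H -> C]; (iv) [J & H -> E]; (vii) [H -> U]. Adds B, C, E, U.
Round 2: (vi) [B & E -> L]. Adds L.
Round 3: (ii) [L & U -> Q]. Adds Q.
Fixed point reached. M is concluded only by (v); (v) needs V (never derived).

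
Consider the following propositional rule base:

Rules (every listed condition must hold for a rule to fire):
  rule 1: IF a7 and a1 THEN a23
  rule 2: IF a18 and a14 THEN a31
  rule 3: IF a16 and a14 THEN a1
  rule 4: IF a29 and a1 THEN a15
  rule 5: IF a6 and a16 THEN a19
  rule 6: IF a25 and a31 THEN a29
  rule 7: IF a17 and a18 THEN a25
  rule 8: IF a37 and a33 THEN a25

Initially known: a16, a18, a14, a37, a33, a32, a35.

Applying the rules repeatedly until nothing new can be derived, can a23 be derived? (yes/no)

no

[1] rule 2 [IF a18 and a14 THEN a31]; rule 3 [IF a16 and a14 THEN a1]; rule 8 [IF a37 and a33 THEN a25]. ⇒ new: a31, a1, a25.
[2] rule 6 [IF a25 and a31 THEN a29]. ⇒ new: a29.
[3] rule 4 [IF a29 and a1 THEN a15]. ⇒ new: a15.
Fixed point reached. a23 is concluded only by rule 1; rule 1 needs a7 (never derived).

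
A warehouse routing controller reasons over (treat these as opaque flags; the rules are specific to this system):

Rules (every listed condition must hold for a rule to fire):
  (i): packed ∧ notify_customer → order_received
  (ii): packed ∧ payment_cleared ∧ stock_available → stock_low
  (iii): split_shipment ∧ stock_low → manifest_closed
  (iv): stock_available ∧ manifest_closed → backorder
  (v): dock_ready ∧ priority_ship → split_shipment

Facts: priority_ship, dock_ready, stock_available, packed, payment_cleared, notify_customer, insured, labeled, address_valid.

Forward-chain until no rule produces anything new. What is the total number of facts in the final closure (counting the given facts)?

14

Round 1: (i) [packed ∧ notify_customer → order_received]; (ii) [packed ∧ payment_cleared ∧ stock_available → stock_low]; (v) [dock_ready ∧ priority_ship → split_shipment]. Adds order_received, stock_low, split_shipment.
Round 2: (iii) [split_shipment ∧ stock_low → manifest_closed]. Adds manifest_closed.
Round 3: (iv) [stock_available ∧ manifest_closed → backorder]. Adds backorder.
Closure: {address_valid, backorder, dock_ready, insured, labeled, manifest_closed, notify_customer, order_received, packed, payment_cleared, priority_ship, split_shipment, stock_available, stock_low} — 14 facts.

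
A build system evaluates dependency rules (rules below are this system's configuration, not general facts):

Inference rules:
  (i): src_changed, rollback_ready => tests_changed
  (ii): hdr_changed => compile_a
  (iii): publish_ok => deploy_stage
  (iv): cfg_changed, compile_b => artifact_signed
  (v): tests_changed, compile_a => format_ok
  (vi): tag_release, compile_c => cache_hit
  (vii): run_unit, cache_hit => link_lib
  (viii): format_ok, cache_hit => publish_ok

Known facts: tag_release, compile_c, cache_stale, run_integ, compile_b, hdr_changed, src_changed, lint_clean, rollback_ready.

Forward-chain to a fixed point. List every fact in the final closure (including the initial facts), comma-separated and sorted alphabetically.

cache_hit, cache_stale, compile_a, compile_b, compile_c, deploy_stage, format_ok, hdr_changed, lint_clean, publish_ok, rollback_ready, run_integ, src_changed, tag_release, tests_changed

[1] (i) [src_changed, rollback_ready => tests_changed]; (ii) [hdr_changed => compile_a]; (vi) [tag_release, compile_c => cache_hit]. ⇒ new: tests_changed, compile_a, cache_hit.
[2] (v) [tests_changed, compile_a => format_ok]. ⇒ new: format_ok.
[3] (viii) [format_ok, cache_hit => publish_ok]. ⇒ new: publish_ok.
[4] (iii) [publish_ok => deploy_stage]. ⇒ new: deploy_stage.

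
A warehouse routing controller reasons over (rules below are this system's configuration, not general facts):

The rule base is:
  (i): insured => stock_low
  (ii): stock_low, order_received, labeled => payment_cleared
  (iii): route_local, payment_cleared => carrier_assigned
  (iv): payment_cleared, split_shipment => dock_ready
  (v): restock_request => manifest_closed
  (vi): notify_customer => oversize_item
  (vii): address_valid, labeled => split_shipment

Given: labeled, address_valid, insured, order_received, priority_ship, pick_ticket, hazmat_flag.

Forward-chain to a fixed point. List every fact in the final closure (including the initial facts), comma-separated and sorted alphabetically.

Round 1 fires (i), (vii), giving stock_low, split_shipment.
Round 2 fires (ii), giving payment_cleared.
Round 3 fires (iv), giving dock_ready.

address_valid, dock_ready, hazmat_flag, insured, labeled, order_received, payment_cleared, pick_ticket, priority_ship, split_shipment, stock_low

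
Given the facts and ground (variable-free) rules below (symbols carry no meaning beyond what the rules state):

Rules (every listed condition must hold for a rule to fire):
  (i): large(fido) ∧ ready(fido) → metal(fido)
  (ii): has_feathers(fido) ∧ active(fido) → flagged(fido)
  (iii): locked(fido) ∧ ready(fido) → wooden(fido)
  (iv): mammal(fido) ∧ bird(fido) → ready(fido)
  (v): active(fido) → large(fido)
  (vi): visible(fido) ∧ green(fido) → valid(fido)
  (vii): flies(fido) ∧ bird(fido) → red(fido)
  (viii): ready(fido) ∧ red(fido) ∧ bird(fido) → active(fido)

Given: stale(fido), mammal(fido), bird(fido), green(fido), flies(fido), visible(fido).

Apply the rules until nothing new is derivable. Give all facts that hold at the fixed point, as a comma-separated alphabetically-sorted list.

Round 1 — (iv), (vi), (vii), derive ready(fido), valid(fido), red(fido).
Round 2 — (viii), derive active(fido).
Round 3 — (v), derive large(fido).
Round 4 — (i), derive metal(fido).

active(fido), bird(fido), flies(fido), green(fido), large(fido), mammal(fido), metal(fido), ready(fido), red(fido), stale(fido), valid(fido), visible(fido)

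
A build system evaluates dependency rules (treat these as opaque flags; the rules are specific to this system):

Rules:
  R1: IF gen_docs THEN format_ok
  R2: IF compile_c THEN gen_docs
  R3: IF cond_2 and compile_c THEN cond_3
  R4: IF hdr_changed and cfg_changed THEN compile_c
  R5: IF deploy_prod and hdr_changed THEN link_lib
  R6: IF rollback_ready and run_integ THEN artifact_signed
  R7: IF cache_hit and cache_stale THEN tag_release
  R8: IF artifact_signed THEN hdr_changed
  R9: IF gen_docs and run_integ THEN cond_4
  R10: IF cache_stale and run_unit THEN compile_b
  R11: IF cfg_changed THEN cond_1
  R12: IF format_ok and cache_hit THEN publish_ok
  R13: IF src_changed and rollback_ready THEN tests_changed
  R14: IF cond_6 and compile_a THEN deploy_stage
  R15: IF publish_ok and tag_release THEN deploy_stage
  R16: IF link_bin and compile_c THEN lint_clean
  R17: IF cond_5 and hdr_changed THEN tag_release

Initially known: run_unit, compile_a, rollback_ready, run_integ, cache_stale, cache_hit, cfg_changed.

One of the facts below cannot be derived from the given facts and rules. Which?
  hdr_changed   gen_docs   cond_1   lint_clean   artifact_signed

Round 1 fires R6, R7, R10, R11, giving artifact_signed, tag_release, compile_b, cond_1.
Round 2 fires R8, giving hdr_changed.
Round 3 fires R4, giving compile_c.
Round 4 fires R2, giving gen_docs.
Round 5 fires R1, R9, giving format_ok, cond_4.
Round 6 fires R12, giving publish_ok.
Round 7 fires R15, giving deploy_stage.
Derived: gen_docs (round 4), hdr_changed (round 2), cond_1 (round 1), artifact_signed (round 1). lint_clean never appears in any round.

lint_clean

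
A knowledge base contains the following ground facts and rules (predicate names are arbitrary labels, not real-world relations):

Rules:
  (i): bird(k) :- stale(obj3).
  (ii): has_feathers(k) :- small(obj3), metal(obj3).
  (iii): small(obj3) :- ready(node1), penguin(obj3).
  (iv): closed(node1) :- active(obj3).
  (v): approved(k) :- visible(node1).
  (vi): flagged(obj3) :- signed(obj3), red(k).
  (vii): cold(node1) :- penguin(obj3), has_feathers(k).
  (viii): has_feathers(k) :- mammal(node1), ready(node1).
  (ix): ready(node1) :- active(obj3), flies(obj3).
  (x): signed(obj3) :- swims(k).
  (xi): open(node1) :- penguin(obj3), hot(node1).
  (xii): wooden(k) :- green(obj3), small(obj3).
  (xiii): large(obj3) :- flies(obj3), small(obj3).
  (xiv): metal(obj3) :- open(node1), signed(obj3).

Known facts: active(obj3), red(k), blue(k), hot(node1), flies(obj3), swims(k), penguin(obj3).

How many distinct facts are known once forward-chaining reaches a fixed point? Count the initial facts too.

17

Round 1 — (iv), (ix), (x), (xi), derive closed(node1), ready(node1), signed(obj3), open(node1).
Round 2 — (iii), (vi), (xiv), derive small(obj3), flagged(obj3), metal(obj3).
Round 3 — (ii), (xiii), derive has_feathers(k), large(obj3).
Round 4 — (vii), derive cold(node1).
Closure: {active(obj3), blue(k), closed(node1), cold(node1), flagged(obj3), flies(obj3), has_feathers(k), hot(node1), large(obj3), metal(obj3), open(node1), penguin(obj3), ready(node1), red(k), signed(obj3), small(obj3), swims(k)} — 17 facts.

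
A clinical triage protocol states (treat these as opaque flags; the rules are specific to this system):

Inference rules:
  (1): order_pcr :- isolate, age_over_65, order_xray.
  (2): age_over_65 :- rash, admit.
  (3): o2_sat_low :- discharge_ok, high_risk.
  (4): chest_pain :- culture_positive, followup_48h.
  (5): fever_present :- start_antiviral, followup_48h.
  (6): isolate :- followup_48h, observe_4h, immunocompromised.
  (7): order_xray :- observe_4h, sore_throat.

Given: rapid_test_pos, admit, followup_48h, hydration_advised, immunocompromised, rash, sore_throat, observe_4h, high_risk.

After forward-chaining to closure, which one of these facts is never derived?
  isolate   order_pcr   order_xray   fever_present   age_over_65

fever_present

Round 1: (2) [age_over_65 :- rash, admit.]; (6) [isolate :- followup_48h, observe_4h, immunocompromised.]; (7) [order_xray :- observe_4h, sore_throat.]. Adds age_over_65, isolate, order_xray.
Round 2: (1) [order_pcr :- isolate, age_over_65, order_xray.]. Adds order_pcr.
Derived: order_xray (round 1), order_pcr (round 2), isolate (round 1), age_over_65 (round 1). fever_present never appears in any round.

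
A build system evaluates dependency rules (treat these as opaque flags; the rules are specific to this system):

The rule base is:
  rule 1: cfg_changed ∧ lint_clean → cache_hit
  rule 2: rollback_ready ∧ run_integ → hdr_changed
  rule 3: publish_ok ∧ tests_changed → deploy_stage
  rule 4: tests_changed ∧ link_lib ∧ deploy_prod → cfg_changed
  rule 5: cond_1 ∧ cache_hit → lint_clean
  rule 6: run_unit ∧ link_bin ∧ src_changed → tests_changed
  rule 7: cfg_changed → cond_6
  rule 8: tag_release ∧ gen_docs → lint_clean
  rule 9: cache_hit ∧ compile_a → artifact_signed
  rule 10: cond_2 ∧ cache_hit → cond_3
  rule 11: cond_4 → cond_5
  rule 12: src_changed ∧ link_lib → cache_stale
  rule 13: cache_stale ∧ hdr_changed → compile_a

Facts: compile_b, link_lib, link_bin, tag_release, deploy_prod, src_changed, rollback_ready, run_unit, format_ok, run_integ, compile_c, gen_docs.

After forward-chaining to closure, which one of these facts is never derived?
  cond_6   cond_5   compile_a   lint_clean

cond_5

Round 1 — rule 2, rule 6, rule 8, rule 12, derive hdr_changed, tests_changed, lint_clean, cache_stale.
Round 2 — rule 4, rule 13, derive cfg_changed, compile_a.
Round 3 — rule 1, rule 7, derive cache_hit, cond_6.
Round 4 — rule 9, derive artifact_signed.
Derived: cond_6 (round 3), lint_clean (round 1), compile_a (round 2). cond_5 never appears in any round.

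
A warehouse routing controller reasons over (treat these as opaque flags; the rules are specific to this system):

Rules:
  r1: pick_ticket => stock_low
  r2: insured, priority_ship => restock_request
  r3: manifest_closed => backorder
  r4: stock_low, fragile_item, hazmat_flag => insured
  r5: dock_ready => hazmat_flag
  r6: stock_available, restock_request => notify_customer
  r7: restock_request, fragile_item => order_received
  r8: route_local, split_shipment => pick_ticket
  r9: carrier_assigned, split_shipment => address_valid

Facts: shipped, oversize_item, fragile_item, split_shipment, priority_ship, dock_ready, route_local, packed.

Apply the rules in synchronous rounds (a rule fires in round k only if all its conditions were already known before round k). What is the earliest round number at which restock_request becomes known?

Round 1: r5 [dock_ready => hazmat_flag]; r8 [route_local, split_shipment => pick_ticket]. Adds hazmat_flag, pick_ticket.
Round 2: r1 [pick_ticket => stock_low]. Adds stock_low.
Round 3: r4 [stock_low, fragile_item, hazmat_flag => insured]. Adds insured.
Round 4: r2 [insured, priority_ship => restock_request]. Adds restock_request.
restock_request first appears in round 4.

4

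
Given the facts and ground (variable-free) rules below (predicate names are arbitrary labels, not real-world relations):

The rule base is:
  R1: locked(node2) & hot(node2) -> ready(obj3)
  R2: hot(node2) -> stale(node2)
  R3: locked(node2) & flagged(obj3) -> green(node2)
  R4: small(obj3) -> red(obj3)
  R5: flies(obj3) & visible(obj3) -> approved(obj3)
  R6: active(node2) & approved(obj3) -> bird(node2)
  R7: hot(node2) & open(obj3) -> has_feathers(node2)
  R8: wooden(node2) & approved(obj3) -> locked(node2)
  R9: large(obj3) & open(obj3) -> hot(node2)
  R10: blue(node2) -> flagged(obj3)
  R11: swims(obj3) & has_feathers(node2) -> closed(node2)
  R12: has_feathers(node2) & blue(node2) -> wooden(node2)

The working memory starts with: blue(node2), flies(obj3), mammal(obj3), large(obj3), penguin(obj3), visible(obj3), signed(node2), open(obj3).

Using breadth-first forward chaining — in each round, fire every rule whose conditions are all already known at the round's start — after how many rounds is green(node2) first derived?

5

Round 1 — R5, R9, R10, derive approved(obj3), hot(node2), flagged(obj3).
Round 2 — R2, R7, derive stale(node2), has_feathers(node2).
Round 3 — R12, derive wooden(node2).
Round 4 — R8, derive locked(node2).
Round 5 — R1, R3, derive ready(obj3), green(node2).
green(node2) first appears in round 5.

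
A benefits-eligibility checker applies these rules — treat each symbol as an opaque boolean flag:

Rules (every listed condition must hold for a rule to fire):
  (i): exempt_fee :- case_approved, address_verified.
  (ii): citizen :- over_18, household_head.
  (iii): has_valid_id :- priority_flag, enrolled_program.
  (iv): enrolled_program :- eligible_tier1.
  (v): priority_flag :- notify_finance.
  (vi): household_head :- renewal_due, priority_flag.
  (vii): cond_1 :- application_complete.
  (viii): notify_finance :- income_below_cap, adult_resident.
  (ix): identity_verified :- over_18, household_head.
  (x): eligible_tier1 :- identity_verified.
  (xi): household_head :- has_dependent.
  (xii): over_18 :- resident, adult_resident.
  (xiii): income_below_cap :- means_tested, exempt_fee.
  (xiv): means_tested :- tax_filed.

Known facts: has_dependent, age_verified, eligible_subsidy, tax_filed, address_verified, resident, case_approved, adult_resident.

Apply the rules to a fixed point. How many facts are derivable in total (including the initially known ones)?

Round 1: (i) [exempt_fee :- case_approved, address_verified.]; (xi) [household_head :- has_dependent.]; (xii) [over_18 :- resident, adult_resident.]; (xiv) [means_tested :- tax_filed.]. New: exempt_fee, household_head, over_18, means_tested.
Round 2: (ii) [citizen :- over_18, household_head.]; (ix) [identity_verified :- over_18, household_head.]; (xiii) [income_below_cap :- means_tested, exempt_fee.]. New: citizen, identity_verified, income_below_cap.
Round 3: (viii) [notify_finance :- income_below_cap, adult_resident.]; (x) [eligible_tier1 :- identity_verified.]. New: notify_finance, eligible_tier1.
Round 4: (iv) [enrolled_program :- eligible_tier1.]; (v) [priority_flag :- notify_finance.]. New: enrolled_program, priority_flag.
Round 5: (iii) [has_valid_id :- priority_flag, enrolled_program.]. New: has_valid_id.
Closure: {address_verified, adult_resident, age_verified, case_approved, citizen, eligible_subsidy, eligible_tier1, enrolled_program, exempt_fee, has_dependent, has_valid_id, household_head, identity_verified, income_below_cap, means_tested, notify_finance, over_18, priority_flag, resident, tax_filed} — 20 facts.

20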